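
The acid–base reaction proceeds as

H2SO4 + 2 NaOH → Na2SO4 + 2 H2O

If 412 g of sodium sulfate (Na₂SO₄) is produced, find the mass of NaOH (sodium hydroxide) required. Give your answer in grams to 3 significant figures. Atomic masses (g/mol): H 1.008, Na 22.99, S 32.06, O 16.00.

232 g

M(Na2SO4) = 2(22.99) + 32.06 + 4(16.00) = 142.04 g/mol.
M(NaOH) = 22.99 + 16.00 + 1.008 = 39.998 g/mol.
n(Na2SO4) = 412.0 g / 142.04 g/mol = 2.901 mol.
From the equation the Na2SO4:NaOH mole ratio is 1:2, so n(NaOH) = 2.901 × 2/1 = 5.801 mol.
Mass of NaOH = 5.801 mol × 39.998 g/mol = 232.0 g.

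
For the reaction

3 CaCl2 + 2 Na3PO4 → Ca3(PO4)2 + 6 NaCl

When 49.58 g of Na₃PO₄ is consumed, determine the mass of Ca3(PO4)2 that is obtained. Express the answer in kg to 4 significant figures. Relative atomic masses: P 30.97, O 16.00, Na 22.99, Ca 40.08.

0.04690 kg

M(Na3PO4) = 3(22.99) + 30.97 + 4(16.00) = 163.94 g/mol.
M(Ca3(PO4)2) = 3(40.08) + 2(30.97) + 8(16.00) = 310.18 g/mol.
n(Na3PO4) = 49.580 g / 163.94 g/mol = 0.30243 mol.
From the equation the Na3PO4:Ca3(PO4)2 mole ratio is 2:1, so n(Ca3(PO4)2) = 0.30243 × 1/2 = 0.15121 mol.
Mass of Ca3(PO4)2 = 0.15121 mol × 310.18 g/mol = 46.904 g.
Converting to kg: 46.904 g = 0.04690 kg.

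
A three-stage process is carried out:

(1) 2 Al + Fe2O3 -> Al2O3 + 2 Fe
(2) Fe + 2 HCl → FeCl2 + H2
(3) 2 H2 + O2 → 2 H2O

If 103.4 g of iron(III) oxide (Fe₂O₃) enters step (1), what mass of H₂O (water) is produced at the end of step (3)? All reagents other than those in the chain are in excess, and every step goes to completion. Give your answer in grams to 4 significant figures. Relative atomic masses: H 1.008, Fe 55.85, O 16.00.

23.33 g

M(Fe2O3) = 2(55.85) + 3(16.00) = 159.70 g/mol.
M(H2O) = 2(1.008) + 16.00 = 18.016 g/mol.
n(Fe2O3) = 103.4 / 159.70 = 0.64746 mol.
Reaction (1): Fe2O3→Fe ratio 1:2 ⇒ n(Fe) = 1.2949 mol.
Reaction (2): Fe→H2 ratio 1:1 ⇒ n(H2) = 1.2949 mol.
Reaction (3): H2→H2O ratio 2:2 ⇒ n(H2O) = 1.2949 mol.
Mass of H2O = 1.2949 × 18.016 = 23.329 g.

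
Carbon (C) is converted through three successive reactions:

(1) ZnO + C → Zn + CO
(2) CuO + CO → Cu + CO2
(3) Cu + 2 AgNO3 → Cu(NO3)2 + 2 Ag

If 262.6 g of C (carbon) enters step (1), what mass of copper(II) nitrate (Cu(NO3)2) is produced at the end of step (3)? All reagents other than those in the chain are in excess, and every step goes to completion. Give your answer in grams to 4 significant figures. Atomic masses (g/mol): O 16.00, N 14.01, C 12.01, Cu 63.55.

4101 g

M(C) = 12.01 g/mol.
M(Cu(NO3)2) = 63.55 + 2(14.01) + 6(16.00) = 187.57 g/mol.
n(C) = 262.6 / 12.01 = 21.865 mol.
Reaction (1): C→CO ratio 1:1 ⇒ n(CO) = 21.865 mol.
Reaction (2): CO→Cu ratio 1:1 ⇒ n(Cu) = 21.865 mol.
Reaction (3): Cu→Cu(NO3)2 ratio 1:1 ⇒ n(Cu(NO3)2) = 21.865 mol.
Mass of Cu(NO3)2 = 21.865 × 187.57 = 4101.2 g.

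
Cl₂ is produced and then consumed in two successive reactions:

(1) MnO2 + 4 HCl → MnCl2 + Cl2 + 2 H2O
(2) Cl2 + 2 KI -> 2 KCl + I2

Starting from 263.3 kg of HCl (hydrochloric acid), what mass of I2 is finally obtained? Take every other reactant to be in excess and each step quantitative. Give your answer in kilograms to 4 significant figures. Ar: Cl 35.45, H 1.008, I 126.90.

458.2 kg

M(HCl) = 1.008 + 35.45 = 36.458 g/mol.
M(I2) = 2(126.90) = 253.80 g/mol.
263.3 kg = 263300 g.
n(HCl) = 263300 / 36.458 = 7222.0 mol.
Step 1 gives a 4:1 ratio of HCl to Cl2, so n(Cl2) = 1805.5 mol.
In step 2 the Cl2:I2 ratio is 1:1, so n(I2) = 1805.5 mol.
Mass of I2 = 1805.5 × 253.80 = 458240 g = 458.2 kg.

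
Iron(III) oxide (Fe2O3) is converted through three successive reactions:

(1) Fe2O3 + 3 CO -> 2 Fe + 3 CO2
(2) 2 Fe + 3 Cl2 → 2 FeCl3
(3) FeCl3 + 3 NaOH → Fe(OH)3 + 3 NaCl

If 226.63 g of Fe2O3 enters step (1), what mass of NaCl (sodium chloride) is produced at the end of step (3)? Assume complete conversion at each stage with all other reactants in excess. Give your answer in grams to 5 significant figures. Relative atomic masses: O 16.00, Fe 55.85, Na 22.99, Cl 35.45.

M(Fe2O3) = 2(55.85) + 3(16.00) = 159.70 g/mol.
M(NaCl) = 22.99 + 35.45 = 58.44 g/mol.
n(Fe2O3) = 226.63 / 159.70 = 1.41910 mol.
Reaction (1): Fe2O3→Fe ratio 1:2 ⇒ n(Fe) = 2.83820 mol.
Reaction (2): Fe→FeCl3 ratio 2:2 ⇒ n(FeCl3) = 2.83820 mol.
Reaction (3): FeCl3→NaCl ratio 1:3 ⇒ n(NaCl) = 8.51459 mol.
Mass of NaCl = 8.51459 × 58.44 = 497.593 g.

497.59 g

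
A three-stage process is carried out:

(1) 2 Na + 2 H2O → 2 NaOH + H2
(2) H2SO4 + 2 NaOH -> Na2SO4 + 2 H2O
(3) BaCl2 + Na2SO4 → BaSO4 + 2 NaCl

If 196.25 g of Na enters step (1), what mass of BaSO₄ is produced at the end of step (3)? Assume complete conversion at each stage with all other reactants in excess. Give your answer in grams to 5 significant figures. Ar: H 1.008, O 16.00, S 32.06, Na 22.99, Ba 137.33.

996.15 g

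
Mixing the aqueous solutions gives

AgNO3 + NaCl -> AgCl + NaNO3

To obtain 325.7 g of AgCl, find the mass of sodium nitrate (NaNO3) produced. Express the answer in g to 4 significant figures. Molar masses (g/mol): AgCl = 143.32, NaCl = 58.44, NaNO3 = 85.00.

193.2 g

n(AgCl) = 325.70 g / 143.32 g/mol = 2.2725 mol.
From the equation the AgCl:NaNO3 mole ratio is 1:1, so n(NaNO3) = 2.2725 × 1/1 = 2.2725 mol.
Mass of NaNO3 = 2.2725 mol × 85.00 g/mol = 193.17 g.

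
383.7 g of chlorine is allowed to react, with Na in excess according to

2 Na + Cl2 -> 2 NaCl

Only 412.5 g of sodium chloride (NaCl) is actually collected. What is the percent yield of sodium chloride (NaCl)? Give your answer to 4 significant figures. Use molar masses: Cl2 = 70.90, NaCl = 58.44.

n(Cl2) = 383.70 g / 70.90 g/mol = 5.4118 mol.
From the equation the Cl2:NaCl mole ratio is 1:2, so n(NaCl) = 5.4118 × 2/1 = 10.824 mol.
Mass of NaCl = 10.824 mol × 58.44 g/mol = 632.54 g.
This is the theoretical yield. Percent yield = 412.5 g / 632.54 g × 100% = 65.214%.

65.21 %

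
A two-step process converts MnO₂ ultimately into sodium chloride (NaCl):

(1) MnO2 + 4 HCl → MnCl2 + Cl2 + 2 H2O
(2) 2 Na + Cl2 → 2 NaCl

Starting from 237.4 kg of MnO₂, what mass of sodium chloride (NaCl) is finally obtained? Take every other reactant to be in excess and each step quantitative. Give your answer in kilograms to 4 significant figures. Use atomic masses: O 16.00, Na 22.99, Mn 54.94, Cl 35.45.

M(MnO2) = 54.94 + 2(16.00) = 86.94 g/mol.
M(NaCl) = 22.99 + 35.45 = 58.44 g/mol.
237.4 kg = 237400 g.
n(MnO2) = 237400 / 86.94 = 2730.6 mol.
Step 1 gives a 1:1 ratio of MnO2 to Cl2, so n(Cl2) = 2730.6 mol.
In step 2 the Cl2:NaCl ratio is 1:2, so n(NaCl) = 5461.2 mol.
Mass of NaCl = 5461.2 × 58.44 = 319150 g = 319.2 kg.

319.2 kg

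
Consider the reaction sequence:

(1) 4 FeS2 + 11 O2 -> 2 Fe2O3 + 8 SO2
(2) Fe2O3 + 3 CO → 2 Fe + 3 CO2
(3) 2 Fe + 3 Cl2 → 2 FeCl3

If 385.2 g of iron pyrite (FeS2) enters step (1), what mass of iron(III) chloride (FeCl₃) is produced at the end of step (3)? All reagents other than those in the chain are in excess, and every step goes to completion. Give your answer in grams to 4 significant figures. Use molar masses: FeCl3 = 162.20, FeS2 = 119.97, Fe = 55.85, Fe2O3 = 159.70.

520.8 g

n(FeS2) = 385.2 / 119.97 = 3.2108 mol.
Reaction (1): FeS2→Fe2O3 ratio 4:2 ⇒ n(Fe2O3) = 1.6054 mol.
Reaction (2): Fe2O3→Fe ratio 1:2 ⇒ n(Fe) = 3.2108 mol.
Reaction (3): Fe→FeCl3 ratio 2:2 ⇒ n(FeCl3) = 3.2108 mol.
Mass of FeCl3 = 3.2108 × 162.20 = 520.79 g.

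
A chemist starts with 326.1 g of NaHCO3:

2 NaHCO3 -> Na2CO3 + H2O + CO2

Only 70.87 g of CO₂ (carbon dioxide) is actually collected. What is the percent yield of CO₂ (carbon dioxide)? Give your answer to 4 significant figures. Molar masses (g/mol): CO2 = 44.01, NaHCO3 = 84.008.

82.97 %

n(NaHCO3) = 326.10 g / 84.008 g/mol = 3.8818 mol.
From the equation the NaHCO3:CO2 mole ratio is 2:1, so n(CO2) = 3.8818 × 1/2 = 1.9409 mol.
Mass of CO2 = 1.9409 mol × 44.01 g/mol = 85.418 g.
This is the theoretical yield. Percent yield = 70.87 g / 85.418 g × 100% = 82.968%.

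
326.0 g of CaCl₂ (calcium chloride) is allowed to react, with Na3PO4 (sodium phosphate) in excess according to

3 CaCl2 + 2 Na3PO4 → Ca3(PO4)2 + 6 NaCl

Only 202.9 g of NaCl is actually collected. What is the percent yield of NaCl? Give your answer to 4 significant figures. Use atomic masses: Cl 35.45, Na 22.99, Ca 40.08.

59.10 %

M(CaCl2) = 40.08 + 2(35.45) = 110.98 g/mol.
M(NaCl) = 22.99 + 35.45 = 58.44 g/mol.
n(CaCl2) = 326.00 g / 110.98 g/mol = 2.9375 mol.
From the equation the CaCl2:NaCl mole ratio is 3:6, so n(NaCl) = 2.9375 × 6/3 = 5.8749 mol.
Mass of NaCl = 5.8749 mol × 58.44 g/mol = 343.33 g.
This is the theoretical yield. Percent yield = 202.9 g / 343.33 g × 100% = 59.097%.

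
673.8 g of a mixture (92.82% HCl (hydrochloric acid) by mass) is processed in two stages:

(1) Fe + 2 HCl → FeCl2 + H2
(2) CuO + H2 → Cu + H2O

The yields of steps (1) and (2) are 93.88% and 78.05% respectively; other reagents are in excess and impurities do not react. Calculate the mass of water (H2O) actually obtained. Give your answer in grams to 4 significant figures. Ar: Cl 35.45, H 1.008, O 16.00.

Pure HCl = 673.8 × 0.9282 = 625.42 g.
M(HCl) = 1.008 + 35.45 = 36.458 g/mol.
M(H2O) = 2(1.008) + 16.00 = 18.016 g/mol.
n(HCl) = 625.42 / 36.458 = 17.155 mol.
Step 1 (HCl:H2 = 2:1): theoretical n(H2) = 8.5773 mol; at 93.88% yield, n(H2) = 8.0524 mol.
Step 2 (H2:H2O = 1:1): theoretical n(H2O) = 8.0524 mol, so theoretical mass = 8.0524 × 18.016 = 145.07 g.
At 78.05% yield, actual mass of H2O = 145.07 × 0.7805 = 113.23 g.

113.2 g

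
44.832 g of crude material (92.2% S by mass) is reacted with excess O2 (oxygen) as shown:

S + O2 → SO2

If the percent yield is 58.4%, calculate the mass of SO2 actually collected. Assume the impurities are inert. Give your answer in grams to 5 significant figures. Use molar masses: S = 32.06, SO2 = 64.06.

Pure S available = 44.832 g × 0.922 = 41.3351 g.
n(S) = 41.3351 g / 32.06 g/mol = 1.28930 mol.
From the equation the S:SO2 mole ratio is 1:1, so n(SO2) = 1.28930 × 1/1 = 1.28930 mol.
Mass of SO2 = 1.28930 mol × 64.06 g/mol = 82.5928 g.
Actual mass collected = 82.5928 g × 0.584 = 48.2342 g.

48.234 g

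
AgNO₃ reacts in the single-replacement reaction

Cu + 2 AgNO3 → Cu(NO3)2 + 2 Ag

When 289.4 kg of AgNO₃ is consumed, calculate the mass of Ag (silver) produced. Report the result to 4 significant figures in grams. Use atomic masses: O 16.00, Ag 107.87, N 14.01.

183800 g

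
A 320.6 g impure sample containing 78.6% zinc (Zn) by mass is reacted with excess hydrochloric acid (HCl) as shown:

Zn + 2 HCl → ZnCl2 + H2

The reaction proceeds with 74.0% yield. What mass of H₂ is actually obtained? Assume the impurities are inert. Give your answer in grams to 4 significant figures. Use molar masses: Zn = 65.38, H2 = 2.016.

Pure Zn available = 320.6 g × 0.786 = 251.99 g.
n(Zn) = 251.99 g / 65.38 g/mol = 3.8543 mol.
From the equation the Zn:H2 mole ratio is 1:1, so n(H2) = 3.8543 × 1/1 = 3.8543 mol.
Mass of H2 = 3.8543 mol × 2.016 g/mol = 7.7702 g.
Actual mass collected = 7.7702 g × 0.740 = 5.7499 g.

5.750 g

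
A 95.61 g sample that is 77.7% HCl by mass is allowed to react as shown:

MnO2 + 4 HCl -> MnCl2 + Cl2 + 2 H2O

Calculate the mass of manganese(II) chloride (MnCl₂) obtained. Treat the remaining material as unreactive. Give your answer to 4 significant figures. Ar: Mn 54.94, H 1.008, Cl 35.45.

64.10 g

Mass of pure HCl = 95.61 g × 0.777 = 74.289 g.
M(HCl) = 1.008 + 35.45 = 36.458 g/mol.
M(MnCl2) = 54.94 + 2(35.45) = 125.84 g/mol.
n(HCl) = 74.289 g / 36.458 g/mol = 2.0377 mol.
From the equation the HCl:MnCl2 mole ratio is 4:1, so n(MnCl2) = 2.0377 × 1/4 = 0.50941 mol.
Mass of MnCl2 = 0.50941 mol × 125.84 g/mol = 64.105 g.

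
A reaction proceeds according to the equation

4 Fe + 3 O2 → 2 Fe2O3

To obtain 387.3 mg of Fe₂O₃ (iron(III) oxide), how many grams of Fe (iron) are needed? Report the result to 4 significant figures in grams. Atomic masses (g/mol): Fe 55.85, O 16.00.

M(Fe2O3) = 2(55.85) + 3(16.00) = 159.70 g/mol.
M(Fe) = 55.85 g/mol.
Convert: 387.3 mg = 0.38730 g.
n(Fe2O3) = 0.38730 g / 159.70 g/mol = 0.0024252 mol.
From the equation the Fe2O3:Fe mole ratio is 2:4, so n(Fe) = 0.0024252 × 4/2 = 0.0048503 mol.
Mass of Fe = 0.0048503 mol × 55.85 g/mol = 0.27089 g.

0.2709 g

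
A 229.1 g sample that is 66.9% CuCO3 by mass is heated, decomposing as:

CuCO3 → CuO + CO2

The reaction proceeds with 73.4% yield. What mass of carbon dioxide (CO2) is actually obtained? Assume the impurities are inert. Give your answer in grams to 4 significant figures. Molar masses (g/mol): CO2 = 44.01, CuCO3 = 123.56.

Pure CuCO3 available = 229.1 g × 0.669 = 153.27 g.
n(CuCO3) = 153.27 g / 123.56 g/mol = 1.2404 mol.
From the equation the CuCO3:CO2 mole ratio is 1:1, so n(CO2) = 1.2404 × 1/1 = 1.2404 mol.
Mass of CO2 = 1.2404 mol × 44.01 g/mol = 54.591 g.
Actual mass collected = 54.591 g × 0.734 = 40.070 g.

40.07 g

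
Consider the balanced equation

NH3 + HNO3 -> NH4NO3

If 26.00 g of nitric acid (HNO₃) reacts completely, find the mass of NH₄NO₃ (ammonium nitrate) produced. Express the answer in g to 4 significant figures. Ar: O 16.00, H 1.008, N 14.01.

33.03 g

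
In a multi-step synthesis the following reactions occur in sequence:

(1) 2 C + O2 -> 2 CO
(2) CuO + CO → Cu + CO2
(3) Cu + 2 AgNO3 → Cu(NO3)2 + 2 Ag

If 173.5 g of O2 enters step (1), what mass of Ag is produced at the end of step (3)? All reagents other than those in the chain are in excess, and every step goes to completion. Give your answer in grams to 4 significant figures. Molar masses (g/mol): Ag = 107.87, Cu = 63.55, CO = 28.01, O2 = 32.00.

n(O2) = 173.5 / 32.00 = 5.4219 mol.
Reaction (1): O2→CO ratio 1:2 ⇒ n(CO) = 10.844 mol.
Reaction (2): CO→Cu ratio 1:1 ⇒ n(Cu) = 10.844 mol.
Reaction (3): Cu→Ag ratio 1:2 ⇒ n(Ag) = 21.688 mol.
Mass of Ag = 21.688 × 107.87 = 2339.4 g.

2339 g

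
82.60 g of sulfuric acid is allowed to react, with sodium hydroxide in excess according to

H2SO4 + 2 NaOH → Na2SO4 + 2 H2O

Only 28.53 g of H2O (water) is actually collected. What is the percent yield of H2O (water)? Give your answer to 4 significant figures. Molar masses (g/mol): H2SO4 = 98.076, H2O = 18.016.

n(H2SO4) = 82.600 g / 98.076 g/mol = 0.84220 mol.
From the equation the H2SO4:H2O mole ratio is 1:2, so n(H2O) = 0.84220 × 2/1 = 1.6844 mol.
Mass of H2O = 1.6844 mol × 18.016 g/mol = 30.346 g.
This is the theoretical yield. Percent yield = 28.53 g / 30.346 g × 100% = 94.015%.

94.01 %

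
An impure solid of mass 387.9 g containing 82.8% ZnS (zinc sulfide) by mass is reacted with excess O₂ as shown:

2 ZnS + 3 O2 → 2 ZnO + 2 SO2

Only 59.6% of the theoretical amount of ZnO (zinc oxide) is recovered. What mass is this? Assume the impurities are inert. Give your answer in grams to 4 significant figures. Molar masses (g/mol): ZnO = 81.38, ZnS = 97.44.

159.9 g

Pure ZnS available = 387.9 g × 0.828 = 321.18 g.
n(ZnS) = 321.18 g / 97.44 g/mol = 3.2962 mol.
From the equation the ZnS:ZnO mole ratio is 2:2, so n(ZnO) = 3.2962 × 2/2 = 3.2962 mol.
Mass of ZnO = 3.2962 mol × 81.38 g/mol = 268.24 g.
Actual mass collected = 268.24 g × 0.596 = 159.87 g.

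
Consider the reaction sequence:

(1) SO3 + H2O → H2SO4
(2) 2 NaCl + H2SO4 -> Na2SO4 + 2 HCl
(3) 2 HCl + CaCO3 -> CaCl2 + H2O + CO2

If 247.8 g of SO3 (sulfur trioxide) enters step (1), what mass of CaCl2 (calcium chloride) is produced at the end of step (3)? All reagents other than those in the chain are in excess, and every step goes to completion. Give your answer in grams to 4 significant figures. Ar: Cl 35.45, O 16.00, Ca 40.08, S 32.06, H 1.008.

M(SO3) = 32.06 + 3(16.00) = 80.06 g/mol.
M(CaCl2) = 40.08 + 2(35.45) = 110.98 g/mol.
n(SO3) = 247.8 / 80.06 = 3.0952 mol.
Reaction (1): SO3→H2SO4 ratio 1:1 ⇒ n(H2SO4) = 3.0952 mol.
Reaction (2): H2SO4→HCl ratio 1:2 ⇒ n(HCl) = 6.1904 mol.
Reaction (3): HCl→CaCl2 ratio 2:1 ⇒ n(CaCl2) = 3.0952 mol.
Mass of CaCl2 = 3.0952 × 110.98 = 343.50 g.

343.5 g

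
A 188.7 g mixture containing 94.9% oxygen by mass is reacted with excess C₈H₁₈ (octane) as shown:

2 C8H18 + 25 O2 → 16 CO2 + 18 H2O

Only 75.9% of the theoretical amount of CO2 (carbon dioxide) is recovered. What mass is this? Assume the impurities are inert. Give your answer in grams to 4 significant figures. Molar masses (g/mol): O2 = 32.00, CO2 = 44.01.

Pure O2 available = 188.7 g × 0.949 = 179.08 g.
n(O2) = 179.08 g / 32.00 g/mol = 5.5961 mol.
From the equation the O2:CO2 mole ratio is 25:16, so n(CO2) = 5.5961 × 16/25 = 3.5815 mol.
Mass of CO2 = 3.5815 mol × 44.01 g/mol = 157.62 g.
Actual mass collected = 157.62 g × 0.759 = 119.64 g.

119.6 g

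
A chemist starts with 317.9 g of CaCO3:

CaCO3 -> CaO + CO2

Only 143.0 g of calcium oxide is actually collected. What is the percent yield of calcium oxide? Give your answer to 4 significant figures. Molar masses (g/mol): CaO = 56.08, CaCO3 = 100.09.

n(CaCO3) = 317.90 g / 100.09 g/mol = 3.1761 mol.
From the equation the CaCO3:CaO mole ratio is 1:1, so n(CaO) = 3.1761 × 1/1 = 3.1761 mol.
Mass of CaO = 3.1761 mol × 56.08 g/mol = 178.12 g.
This is the theoretical yield. Percent yield = 143.0 g / 178.12 g × 100% = 80.284%.

80.28 %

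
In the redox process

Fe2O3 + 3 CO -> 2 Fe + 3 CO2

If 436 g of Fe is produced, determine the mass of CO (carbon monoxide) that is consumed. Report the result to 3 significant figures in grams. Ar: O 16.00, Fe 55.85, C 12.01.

328 g

M(Fe) = 55.85 g/mol.
M(CO) = 12.01 + 16.00 = 28.01 g/mol.
n(Fe) = 436.0 g / 55.85 g/mol = 7.807 mol.
From the equation the Fe:CO mole ratio is 2:3, so n(CO) = 7.807 × 3/2 = 11.71 mol.
Mass of CO = 11.71 mol × 28.01 g/mol = 328.0 g.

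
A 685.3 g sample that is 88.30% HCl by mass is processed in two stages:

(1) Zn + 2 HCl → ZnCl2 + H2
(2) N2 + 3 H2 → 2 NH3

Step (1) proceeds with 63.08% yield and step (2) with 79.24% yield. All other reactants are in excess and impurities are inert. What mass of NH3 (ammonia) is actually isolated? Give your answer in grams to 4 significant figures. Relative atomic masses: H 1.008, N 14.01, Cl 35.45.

Pure HCl = 685.3 × 0.8830 = 605.12 g.
M(HCl) = 1.008 + 35.45 = 36.458 g/mol.
M(NH3) = 14.01 + 3(1.008) = 17.034 g/mol.
n(HCl) = 605.12 / 36.458 = 16.598 mol.
Step 1 (HCl:H2 = 2:1): theoretical n(H2) = 8.2989 mol; at 63.08% yield, n(H2) = 5.2349 mol.
Step 2 (H2:NH3 = 3:2): theoretical n(NH3) = 3.4899 mol, so theoretical mass = 3.4899 × 17.034 = 59.448 g.
At 79.24% yield, actual mass of NH3 = 59.448 × 0.7924 = 47.106 g.

47.11 g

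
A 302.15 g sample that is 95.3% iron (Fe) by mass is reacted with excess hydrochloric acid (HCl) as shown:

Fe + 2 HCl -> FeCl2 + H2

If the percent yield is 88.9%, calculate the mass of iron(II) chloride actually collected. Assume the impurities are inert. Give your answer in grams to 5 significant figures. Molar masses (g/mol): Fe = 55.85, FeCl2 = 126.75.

580.95 g

Pure Fe available = 302.15 g × 0.953 = 287.949 g.
n(Fe) = 287.949 g / 55.85 g/mol = 5.15576 mol.
From the equation the Fe:FeCl2 mole ratio is 1:1, so n(FeCl2) = 5.15576 × 1/1 = 5.15576 mol.
Mass of FeCl2 = 5.15576 mol × 126.75 g/mol = 653.492 g.
Actual mass collected = 653.492 g × 0.889 = 580.954 g.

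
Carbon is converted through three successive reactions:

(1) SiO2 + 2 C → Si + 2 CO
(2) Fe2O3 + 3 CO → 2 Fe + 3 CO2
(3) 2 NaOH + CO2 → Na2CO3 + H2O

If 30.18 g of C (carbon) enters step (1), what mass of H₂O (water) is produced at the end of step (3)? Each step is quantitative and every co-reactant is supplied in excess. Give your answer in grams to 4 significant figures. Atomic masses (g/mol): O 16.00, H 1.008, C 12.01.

45.27 g

M(C) = 12.01 g/mol.
M(H2O) = 2(1.008) + 16.00 = 18.016 g/mol.
n(C) = 30.18 / 12.01 = 2.5129 mol.
Reaction (1): C→CO ratio 2:2 ⇒ n(CO) = 2.5129 mol.
Reaction (2): CO→CO2 ratio 3:3 ⇒ n(CO2) = 2.5129 mol.
Reaction (3): CO2→H2O ratio 1:1 ⇒ n(H2O) = 2.5129 mol.
Mass of H2O = 2.5129 × 18.016 = 45.273 g.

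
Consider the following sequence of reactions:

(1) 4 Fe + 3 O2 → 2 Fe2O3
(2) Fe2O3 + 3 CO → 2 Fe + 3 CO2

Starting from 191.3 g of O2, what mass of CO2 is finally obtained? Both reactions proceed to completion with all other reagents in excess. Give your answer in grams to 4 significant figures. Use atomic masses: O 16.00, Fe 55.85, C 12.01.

526.2 g

M(O2) = 2(16.00) = 32.00 g/mol.
M(CO2) = 12.01 + 2(16.00) = 44.01 g/mol.
n(O2) = 191.30 / 32.00 = 5.9781 mol.
Step 1 gives a 3:2 ratio of O2 to Fe2O3, so n(Fe2O3) = 3.9854 mol.
In step 2 the Fe2O3:CO2 ratio is 1:3, so n(CO2) = 11.956 mol.
Mass of CO2 = 11.956 × 44.01 = 526.19 g.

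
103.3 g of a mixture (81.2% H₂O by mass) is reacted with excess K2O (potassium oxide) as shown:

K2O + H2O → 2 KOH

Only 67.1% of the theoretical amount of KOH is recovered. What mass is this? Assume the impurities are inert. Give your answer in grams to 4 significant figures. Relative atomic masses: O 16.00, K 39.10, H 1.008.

350.6 g

Pure H2O available = 103.3 g × 0.812 = 83.880 g.
M(H2O) = 2(1.008) + 16.00 = 18.016 g/mol.
M(KOH) = 39.10 + 16.00 + 1.008 = 56.108 g/mol.
n(H2O) = 83.880 g / 18.016 g/mol = 4.6558 mol.
From the equation the H2O:KOH mole ratio is 1:2, so n(KOH) = 4.6558 × 2/1 = 9.3117 mol.
Mass of KOH = 9.3117 mol × 56.108 g/mol = 522.46 g.
Actual mass collected = 522.46 g × 0.671 = 350.57 g.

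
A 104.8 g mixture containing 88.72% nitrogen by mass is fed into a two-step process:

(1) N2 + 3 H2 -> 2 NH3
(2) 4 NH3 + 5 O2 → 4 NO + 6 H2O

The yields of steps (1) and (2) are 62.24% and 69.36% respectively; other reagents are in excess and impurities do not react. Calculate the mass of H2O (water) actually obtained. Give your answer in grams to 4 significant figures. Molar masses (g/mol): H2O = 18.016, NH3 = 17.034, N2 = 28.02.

77.42 g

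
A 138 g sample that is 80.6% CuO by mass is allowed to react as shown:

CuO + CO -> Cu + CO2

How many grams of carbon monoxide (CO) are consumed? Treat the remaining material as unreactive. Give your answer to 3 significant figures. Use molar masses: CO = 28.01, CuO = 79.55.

39.2 g

Mass of pure CuO = 138 g × 0.806 = 111.2 g.
n(CuO) = 111.2 g / 79.55 g/mol = 1.398 mol.
From the equation the CuO:CO mole ratio is 1:1, so n(CO) = 1.398 × 1/1 = 1.398 mol.
Mass of CO = 1.398 mol × 28.01 g/mol = 39.16 g.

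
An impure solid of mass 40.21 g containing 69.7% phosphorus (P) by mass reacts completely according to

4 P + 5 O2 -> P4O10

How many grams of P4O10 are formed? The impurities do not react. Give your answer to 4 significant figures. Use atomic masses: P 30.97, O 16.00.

64.22 g

Mass of pure P = 40.21 g × 0.697 = 28.026 g.
M(P) = 30.97 g/mol.
M(P4O10) = 4(30.97) + 10(16.00) = 283.88 g/mol.
n(P) = 28.026 g / 30.97 g/mol = 0.90495 mol.
From the equation the P:P4O10 mole ratio is 4:1, so n(P4O10) = 0.90495 × 1/4 = 0.22624 mol.
Mass of P4O10 = 0.22624 mol × 283.88 g/mol = 64.224 g.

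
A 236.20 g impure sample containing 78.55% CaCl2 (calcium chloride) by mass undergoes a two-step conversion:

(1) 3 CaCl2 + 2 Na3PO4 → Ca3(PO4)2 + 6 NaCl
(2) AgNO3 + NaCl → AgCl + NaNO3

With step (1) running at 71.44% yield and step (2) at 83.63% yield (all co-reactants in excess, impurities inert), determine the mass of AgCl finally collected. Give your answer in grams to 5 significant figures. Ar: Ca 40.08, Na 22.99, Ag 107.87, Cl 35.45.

286.30 g

Pure CaCl2 = 236.20 × 0.7855 = 185.535 g.
M(CaCl2) = 40.08 + 2(35.45) = 110.98 g/mol.
M(AgCl) = 107.87 + 35.45 = 143.32 g/mol.
n(CaCl2) = 185.535 / 110.98 = 1.67179 mol.
Step 1 (CaCl2:NaCl = 3:6): theoretical n(NaCl) = 3.34358 mol; at 71.44% yield, n(NaCl) = 2.38865 mol.
Step 2 (NaCl:AgCl = 1:1): theoretical n(AgCl) = 2.38865 mol, so theoretical mass = 2.38865 × 143.32 = 342.342 g.
At 83.63% yield, actual mass of AgCl = 342.342 × 0.8363 = 286.300 g.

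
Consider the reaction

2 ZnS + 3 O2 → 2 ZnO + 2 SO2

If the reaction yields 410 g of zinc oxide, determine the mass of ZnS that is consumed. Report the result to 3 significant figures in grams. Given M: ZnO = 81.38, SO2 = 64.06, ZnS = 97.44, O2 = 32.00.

n(ZnO) = 410.0 g / 81.38 g/mol = 5.038 mol.
From the equation the ZnO:ZnS mole ratio is 2:2, so n(ZnS) = 5.038 × 2/2 = 5.038 mol.
Mass of ZnS = 5.038 mol × 97.44 g/mol = 490.9 g.

491 g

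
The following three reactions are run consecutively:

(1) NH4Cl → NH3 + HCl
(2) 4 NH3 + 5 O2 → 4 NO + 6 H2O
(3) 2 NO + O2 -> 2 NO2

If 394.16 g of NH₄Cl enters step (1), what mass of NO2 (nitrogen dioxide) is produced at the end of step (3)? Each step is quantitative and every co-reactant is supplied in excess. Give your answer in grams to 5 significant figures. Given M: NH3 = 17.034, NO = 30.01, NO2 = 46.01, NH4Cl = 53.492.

339.03 g

n(NH4Cl) = 394.16 / 53.492 = 7.36858 mol.
Reaction (1): NH4Cl→NH3 ratio 1:1 ⇒ n(NH3) = 7.36858 mol.
Reaction (2): NH3→NO ratio 4:4 ⇒ n(NO) = 7.36858 mol.
Reaction (3): NO→NO2 ratio 2:2 ⇒ n(NO2) = 7.36858 mol.
Mass of NO2 = 7.36858 × 46.01 = 339.028 g.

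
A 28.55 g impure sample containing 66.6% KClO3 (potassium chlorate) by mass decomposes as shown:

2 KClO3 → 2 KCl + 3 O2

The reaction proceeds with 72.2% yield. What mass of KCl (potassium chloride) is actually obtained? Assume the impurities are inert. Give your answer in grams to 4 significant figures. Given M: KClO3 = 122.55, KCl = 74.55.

Pure KClO3 available = 28.55 g × 0.666 = 19.014 g.
n(KClO3) = 19.014 g / 122.55 g/mol = 0.15516 mol.
From the equation the KClO3:KCl mole ratio is 2:2, so n(KCl) = 0.15516 × 2/2 = 0.15516 mol.
Mass of KCl = 0.15516 mol × 74.55 g/mol = 11.567 g.
Actual mass collected = 11.567 g × 0.722 = 8.3513 g.

8.351 g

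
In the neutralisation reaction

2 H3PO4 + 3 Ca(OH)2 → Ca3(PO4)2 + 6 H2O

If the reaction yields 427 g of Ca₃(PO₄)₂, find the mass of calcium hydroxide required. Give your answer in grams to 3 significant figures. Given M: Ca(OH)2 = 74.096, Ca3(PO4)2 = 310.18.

306 g

n(Ca3(PO4)2) = 427.0 g / 310.18 g/mol = 1.377 mol.
From the equation the Ca3(PO4)2:Ca(OH)2 mole ratio is 1:3, so n(Ca(OH)2) = 1.377 × 3/1 = 4.130 mol.
Mass of Ca(OH)2 = 4.130 mol × 74.096 g/mol = 306.0 g.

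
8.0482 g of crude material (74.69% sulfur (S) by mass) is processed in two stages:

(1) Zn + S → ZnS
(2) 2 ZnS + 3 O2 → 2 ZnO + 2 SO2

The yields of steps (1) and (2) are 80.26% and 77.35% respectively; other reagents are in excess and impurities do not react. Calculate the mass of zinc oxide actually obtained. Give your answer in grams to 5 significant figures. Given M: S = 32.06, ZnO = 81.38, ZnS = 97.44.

Pure S = 8.0482 × 0.7469 = 6.01120 g.
n(S) = 6.01120 / 32.06 = 0.187498 mol.
Step 1 (S:ZnS = 1:1): theoretical n(ZnS) = 0.187498 mol; at 80.26% yield, n(ZnS) = 0.150486 mol.
Step 2 (ZnS:ZnO = 2:2): theoretical n(ZnO) = 0.150486 mol, so theoretical mass = 0.150486 × 81.38 = 12.2466 g.
At 77.35% yield, actual mass of ZnO = 12.2466 × 0.7735 = 9.47272 g.

9.4727 g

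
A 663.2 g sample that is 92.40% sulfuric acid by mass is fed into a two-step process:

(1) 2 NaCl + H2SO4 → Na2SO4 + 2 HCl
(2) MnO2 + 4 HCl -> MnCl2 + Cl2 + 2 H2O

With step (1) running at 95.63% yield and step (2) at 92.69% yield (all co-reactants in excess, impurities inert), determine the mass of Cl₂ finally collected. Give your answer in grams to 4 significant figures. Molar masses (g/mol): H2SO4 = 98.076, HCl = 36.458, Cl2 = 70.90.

196.3 g

Pure H2SO4 = 663.2 × 0.9240 = 612.80 g.
n(H2SO4) = 612.80 / 98.076 = 6.2482 mol.
Step 1 (H2SO4:HCl = 1:2): theoretical n(HCl) = 12.496 mol; at 95.63% yield, n(HCl) = 11.950 mol.
Step 2 (HCl:Cl2 = 4:1): theoretical n(Cl2) = 2.9876 mol, so theoretical mass = 2.9876 × 70.90 = 211.82 g.
At 92.69% yield, actual mass of Cl2 = 211.82 × 0.9269 = 196.33 g.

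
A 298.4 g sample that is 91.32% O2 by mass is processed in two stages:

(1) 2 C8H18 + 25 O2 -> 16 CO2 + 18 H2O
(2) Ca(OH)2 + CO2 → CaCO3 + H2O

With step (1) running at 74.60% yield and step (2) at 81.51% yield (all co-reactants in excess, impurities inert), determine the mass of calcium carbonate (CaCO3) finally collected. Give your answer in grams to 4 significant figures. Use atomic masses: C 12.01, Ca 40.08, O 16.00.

331.7 g

Pure O2 = 298.4 × 0.9132 = 272.50 g.
M(O2) = 2(16.00) = 32.00 g/mol.
M(CaCO3) = 40.08 + 12.01 + 3(16.00) = 100.09 g/mol.
n(O2) = 272.50 / 32.00 = 8.5156 mol.
Step 1 (O2:CO2 = 25:16): theoretical n(CO2) = 5.4500 mol; at 74.60% yield, n(CO2) = 4.0657 mol.
Step 2 (CO2:CaCO3 = 1:1): theoretical n(CaCO3) = 4.0657 mol, so theoretical mass = 4.0657 × 100.09 = 406.93 g.
At 81.51% yield, actual mass of CaCO3 = 406.93 × 0.8151 = 331.69 g.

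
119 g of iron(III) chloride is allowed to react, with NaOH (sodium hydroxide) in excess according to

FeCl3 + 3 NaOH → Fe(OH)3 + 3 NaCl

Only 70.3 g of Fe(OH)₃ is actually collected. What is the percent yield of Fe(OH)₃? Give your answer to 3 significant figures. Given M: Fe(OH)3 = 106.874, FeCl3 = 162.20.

n(FeCl3) = 119.0 g / 162.20 g/mol = 0.7337 mol.
From the equation the FeCl3:Fe(OH)3 mole ratio is 1:1, so n(Fe(OH)3) = 0.7337 × 1/1 = 0.7337 mol.
Mass of Fe(OH)3 = 0.7337 mol × 106.874 g/mol = 78.41 g.
This is the theoretical yield. Percent yield = 70.3 g / 78.41 g × 100% = 89.66%.

89.7 %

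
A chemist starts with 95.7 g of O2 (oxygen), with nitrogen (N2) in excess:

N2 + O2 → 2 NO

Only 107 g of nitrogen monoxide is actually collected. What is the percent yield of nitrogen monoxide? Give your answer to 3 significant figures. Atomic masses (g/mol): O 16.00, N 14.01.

59.6 %

M(O2) = 2(16.00) = 32.00 g/mol.
M(NO) = 14.01 + 16.00 = 30.01 g/mol.
n(O2) = 95.70 g / 32.00 g/mol = 2.991 mol.
From the equation the O2:NO mole ratio is 1:2, so n(NO) = 2.991 × 2/1 = 5.981 mol.
Mass of NO = 5.981 mol × 30.01 g/mol = 179.5 g.
This is the theoretical yield. Percent yield = 107 g / 179.5 g × 100% = 59.61%.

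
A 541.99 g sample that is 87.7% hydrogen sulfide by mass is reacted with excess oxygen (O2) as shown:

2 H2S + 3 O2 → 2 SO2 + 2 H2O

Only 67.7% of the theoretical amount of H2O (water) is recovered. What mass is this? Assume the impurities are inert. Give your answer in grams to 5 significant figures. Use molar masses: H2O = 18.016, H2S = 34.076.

Pure H2S available = 541.99 g × 0.877 = 475.325 g.
n(H2S) = 475.325 g / 34.076 g/mol = 13.9490 mol.
From the equation the H2S:H2O mole ratio is 2:2, so n(H2O) = 13.9490 × 2/2 = 13.9490 mol.
Mass of H2O = 13.9490 mol × 18.016 g/mol = 251.305 g.
Actual mass collected = 251.305 g × 0.677 = 170.133 g.

170.13 g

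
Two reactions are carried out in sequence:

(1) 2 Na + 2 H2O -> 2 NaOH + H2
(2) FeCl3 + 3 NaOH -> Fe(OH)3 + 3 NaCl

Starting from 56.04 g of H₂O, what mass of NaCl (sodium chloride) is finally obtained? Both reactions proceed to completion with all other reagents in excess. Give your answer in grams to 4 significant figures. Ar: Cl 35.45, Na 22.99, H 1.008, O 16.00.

M(H2O) = 2(1.008) + 16.00 = 18.016 g/mol.
M(NaCl) = 22.99 + 35.45 = 58.44 g/mol.
n(H2O) = 56.040 / 18.016 = 3.1106 mol.
Step 1 gives a 2:2 ratio of H2O to NaOH, so n(NaOH) = 3.1106 mol.
In step 2 the NaOH:NaCl ratio is 3:3, so n(NaCl) = 3.1106 mol.
Mass of NaCl = 3.1106 × 58.44 = 181.78 g.

181.8 g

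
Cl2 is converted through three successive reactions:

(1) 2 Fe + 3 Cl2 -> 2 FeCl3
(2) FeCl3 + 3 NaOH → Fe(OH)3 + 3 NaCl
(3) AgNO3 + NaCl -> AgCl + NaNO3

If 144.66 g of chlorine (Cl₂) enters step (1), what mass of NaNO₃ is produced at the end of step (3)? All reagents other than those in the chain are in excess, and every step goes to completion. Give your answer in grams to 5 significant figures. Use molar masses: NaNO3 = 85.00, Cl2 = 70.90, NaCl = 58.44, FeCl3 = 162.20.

n(Cl2) = 144.66 / 70.90 = 2.04034 mol.
Reaction (1): Cl2→FeCl3 ratio 3:2 ⇒ n(FeCl3) = 1.36023 mol.
Reaction (2): FeCl3→NaCl ratio 1:3 ⇒ n(NaCl) = 4.08068 mol.
Reaction (3): NaCl→NaNO3 ratio 1:1 ⇒ n(NaNO3) = 4.08068 mol.
Mass of NaNO3 = 4.08068 × 85.00 = 346.858 g.

346.86 g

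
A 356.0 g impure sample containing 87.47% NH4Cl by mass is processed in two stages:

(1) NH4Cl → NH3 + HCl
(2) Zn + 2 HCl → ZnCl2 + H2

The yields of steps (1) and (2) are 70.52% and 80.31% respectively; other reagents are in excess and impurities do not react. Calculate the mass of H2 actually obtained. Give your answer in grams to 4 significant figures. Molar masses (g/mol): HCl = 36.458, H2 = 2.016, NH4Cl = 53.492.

3.323 g

Pure NH4Cl = 356.0 × 0.8747 = 311.39 g.
n(NH4Cl) = 311.39 / 53.492 = 5.8213 mol.
Step 1 (NH4Cl:HCl = 1:1): theoretical n(HCl) = 5.8213 mol; at 70.52% yield, n(HCl) = 4.1052 mol.
Step 2 (HCl:H2 = 2:1): theoretical n(H2) = 2.0526 mol, so theoretical mass = 2.0526 × 2.016 = 4.1380 g.
At 80.31% yield, actual mass of H2 = 4.1380 × 0.8031 = 3.3232 g.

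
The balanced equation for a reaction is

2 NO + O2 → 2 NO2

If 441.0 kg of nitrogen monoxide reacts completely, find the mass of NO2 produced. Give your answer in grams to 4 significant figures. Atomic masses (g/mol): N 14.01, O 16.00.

676100 g

M(NO) = 14.01 + 16.00 = 30.01 g/mol.
M(NO2) = 14.01 + 2(16.00) = 46.01 g/mol.
Convert: 441.0 kg = 441000 g.
n(NO) = 441000 g / 30.01 g/mol = 14695 mol.
From the equation the NO:NO2 mole ratio is 2:2, so n(NO2) = 14695 × 2/2 = 14695 mol.
Mass of NO2 = 14695 mol × 46.01 g/mol = 676120 g.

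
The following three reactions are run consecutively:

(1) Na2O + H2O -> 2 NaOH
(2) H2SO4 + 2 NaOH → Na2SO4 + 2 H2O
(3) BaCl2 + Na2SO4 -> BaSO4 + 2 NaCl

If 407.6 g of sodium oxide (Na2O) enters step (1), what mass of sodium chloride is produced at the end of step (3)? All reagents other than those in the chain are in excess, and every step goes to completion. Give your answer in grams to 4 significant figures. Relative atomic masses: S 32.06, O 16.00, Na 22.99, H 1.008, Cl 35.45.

M(Na2O) = 2(22.99) + 16.00 = 61.98 g/mol.
M(NaCl) = 22.99 + 35.45 = 58.44 g/mol.
n(Na2O) = 407.6 / 61.98 = 6.5763 mol.
Reaction (1): Na2O→NaOH ratio 1:2 ⇒ n(NaOH) = 13.153 mol.
Reaction (2): NaOH→Na2SO4 ratio 2:1 ⇒ n(Na2SO4) = 6.5763 mol.
Reaction (3): Na2SO4→NaCl ratio 1:2 ⇒ n(NaCl) = 13.153 mol.
Mass of NaCl = 13.153 × 58.44 = 768.64 g.

768.6 g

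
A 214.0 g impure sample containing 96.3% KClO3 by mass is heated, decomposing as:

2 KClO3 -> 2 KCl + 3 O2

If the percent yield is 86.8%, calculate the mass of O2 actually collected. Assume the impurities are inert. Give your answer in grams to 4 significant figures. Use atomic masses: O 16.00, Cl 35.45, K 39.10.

70.06 g

Pure KClO3 available = 214.0 g × 0.963 = 206.08 g.
M(KClO3) = 39.10 + 35.45 + 3(16.00) = 122.55 g/mol.
M(O2) = 2(16.00) = 32.00 g/mol.
n(KClO3) = 206.08 g / 122.55 g/mol = 1.6816 mol.
From the equation the KClO3:O2 mole ratio is 2:3, so n(O2) = 1.6816 × 3/2 = 2.5224 mol.
Mass of O2 = 2.5224 mol × 32.00 g/mol = 80.718 g.
Actual mass collected = 80.718 g × 0.868 = 70.063 g.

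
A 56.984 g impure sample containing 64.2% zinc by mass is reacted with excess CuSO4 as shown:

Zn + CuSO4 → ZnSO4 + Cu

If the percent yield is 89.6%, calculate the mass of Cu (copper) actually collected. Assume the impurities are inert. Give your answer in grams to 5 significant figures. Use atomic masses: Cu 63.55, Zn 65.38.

31.862 g

Pure Zn available = 56.984 g × 0.642 = 36.5837 g.
M(Zn) = 65.38 g/mol.
M(Cu) = 63.55 g/mol.
n(Zn) = 36.5837 g / 65.38 g/mol = 0.559555 mol.
From the equation the Zn:Cu mole ratio is 1:1, so n(Cu) = 0.559555 × 1/1 = 0.559555 mol.
Mass of Cu = 0.559555 mol × 63.55 g/mol = 35.5597 g.
Actual mass collected = 35.5597 g × 0.896 = 31.8615 g.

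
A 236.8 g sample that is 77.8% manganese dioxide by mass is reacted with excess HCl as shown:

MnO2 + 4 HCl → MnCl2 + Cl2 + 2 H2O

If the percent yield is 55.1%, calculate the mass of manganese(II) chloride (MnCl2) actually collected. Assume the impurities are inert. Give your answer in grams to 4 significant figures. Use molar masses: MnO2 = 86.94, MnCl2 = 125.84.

146.9 g

Pure MnO2 available = 236.8 g × 0.778 = 184.23 g.
n(MnO2) = 184.23 g / 86.94 g/mol = 2.1191 mol.
From the equation the MnO2:MnCl2 mole ratio is 1:1, so n(MnCl2) = 2.1191 × 1/1 = 2.1191 mol.
Mass of MnCl2 = 2.1191 mol × 125.84 g/mol = 266.66 g.
Actual mass collected = 266.66 g × 0.551 = 146.93 g.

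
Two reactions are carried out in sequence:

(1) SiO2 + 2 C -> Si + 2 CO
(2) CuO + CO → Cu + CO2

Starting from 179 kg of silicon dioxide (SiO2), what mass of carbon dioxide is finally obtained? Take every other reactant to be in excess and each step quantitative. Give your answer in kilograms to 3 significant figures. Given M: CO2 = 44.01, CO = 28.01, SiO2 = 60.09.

179 kg = 179000 g.
n(SiO2) = 179000 / 60.09 = 2979 mol.
Step 1 gives a 1:2 ratio of SiO2 to CO, so n(CO) = 5958 mol.
In step 2 the CO:CO2 ratio is 1:1, so n(CO2) = 5958 mol.
Mass of CO2 = 5958 × 44.01 = 262200 g = 262 kg.

262 kg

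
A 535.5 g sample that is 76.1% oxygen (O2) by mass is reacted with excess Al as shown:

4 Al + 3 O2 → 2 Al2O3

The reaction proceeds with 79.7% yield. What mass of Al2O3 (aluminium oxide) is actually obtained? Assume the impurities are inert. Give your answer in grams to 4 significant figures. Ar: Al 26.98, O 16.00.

689.9 g

Pure O2 available = 535.5 g × 0.761 = 407.52 g.
M(O2) = 2(16.00) = 32.00 g/mol.
M(Al2O3) = 2(26.98) + 3(16.00) = 101.96 g/mol.
n(O2) = 407.52 g / 32.00 g/mol = 12.735 mol.
From the equation the O2:Al2O3 mole ratio is 3:2, so n(Al2O3) = 12.735 × 2/3 = 8.4899 mol.
Mass of Al2O3 = 8.4899 mol × 101.96 g/mol = 865.63 g.
Actual mass collected = 865.63 g × 0.797 = 689.91 g.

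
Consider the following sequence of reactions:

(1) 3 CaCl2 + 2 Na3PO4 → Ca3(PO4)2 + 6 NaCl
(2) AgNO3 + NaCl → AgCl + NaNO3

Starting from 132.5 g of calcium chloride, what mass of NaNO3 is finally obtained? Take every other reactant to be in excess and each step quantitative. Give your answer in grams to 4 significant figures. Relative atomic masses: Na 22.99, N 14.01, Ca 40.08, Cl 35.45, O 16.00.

203.0 g

M(CaCl2) = 40.08 + 2(35.45) = 110.98 g/mol.
M(NaNO3) = 22.99 + 14.01 + 3(16.00) = 85.00 g/mol.
n(CaCl2) = 132.50 / 110.98 = 1.1939 mol.
Step 1 gives a 3:6 ratio of CaCl2 to NaCl, so n(NaCl) = 2.3878 mol.
In step 2 the NaCl:NaNO3 ratio is 1:1, so n(NaNO3) = 2.3878 mol.
Mass of NaNO3 = 2.3878 × 85.00 = 202.96 g.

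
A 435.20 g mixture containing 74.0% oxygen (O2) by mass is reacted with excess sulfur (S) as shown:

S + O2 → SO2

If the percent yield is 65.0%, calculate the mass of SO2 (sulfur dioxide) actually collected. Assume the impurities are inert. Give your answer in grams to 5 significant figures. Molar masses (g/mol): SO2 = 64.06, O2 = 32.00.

Pure O2 available = 435.20 g × 0.740 = 322.048 g.
n(O2) = 322.048 g / 32.00 g/mol = 10.0640 mol.
From the equation the O2:SO2 mole ratio is 1:1, so n(SO2) = 10.0640 × 1/1 = 10.0640 mol.
Mass of SO2 = 10.0640 mol × 64.06 g/mol = 644.700 g.
Actual mass collected = 644.700 g × 0.650 = 419.055 g.

419.05 g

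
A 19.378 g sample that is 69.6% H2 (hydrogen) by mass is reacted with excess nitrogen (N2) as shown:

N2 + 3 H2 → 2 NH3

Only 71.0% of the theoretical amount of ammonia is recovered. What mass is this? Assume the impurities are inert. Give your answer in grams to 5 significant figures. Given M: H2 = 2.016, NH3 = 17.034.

53.940 g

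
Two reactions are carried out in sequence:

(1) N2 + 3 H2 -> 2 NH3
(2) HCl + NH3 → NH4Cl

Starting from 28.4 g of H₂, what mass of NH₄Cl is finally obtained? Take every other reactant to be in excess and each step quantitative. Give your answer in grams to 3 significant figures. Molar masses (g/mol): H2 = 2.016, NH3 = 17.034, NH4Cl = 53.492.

n(H2) = 28.40 / 2.016 = 14.09 mol.
Step 1 gives a 3:2 ratio of H2 to NH3, so n(NH3) = 9.392 mol.
In step 2 the NH3:NH4Cl ratio is 1:1, so n(NH4Cl) = 9.392 mol.
Mass of NH4Cl = 9.392 × 53.492 = 502.4 g.

502 g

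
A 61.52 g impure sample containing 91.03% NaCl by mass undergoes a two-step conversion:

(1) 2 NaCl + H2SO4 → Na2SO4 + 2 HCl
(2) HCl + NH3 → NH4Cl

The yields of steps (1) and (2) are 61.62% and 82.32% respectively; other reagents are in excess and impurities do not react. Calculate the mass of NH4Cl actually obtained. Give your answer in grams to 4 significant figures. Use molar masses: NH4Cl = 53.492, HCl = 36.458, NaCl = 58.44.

26.00 g

Pure NaCl = 61.52 × 0.9103 = 56.002 g.
n(NaCl) = 56.002 / 58.44 = 0.95828 mol.
Step 1 (NaCl:HCl = 2:2): theoretical n(HCl) = 0.95828 mol; at 61.62% yield, n(HCl) = 0.59049 mol.
Step 2 (HCl:NH4Cl = 1:1): theoretical n(NH4Cl) = 0.59049 mol, so theoretical mass = 0.59049 × 53.492 = 31.586 g.
At 82.32% yield, actual mass of NH4Cl = 31.586 × 0.8232 = 26.002 g.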